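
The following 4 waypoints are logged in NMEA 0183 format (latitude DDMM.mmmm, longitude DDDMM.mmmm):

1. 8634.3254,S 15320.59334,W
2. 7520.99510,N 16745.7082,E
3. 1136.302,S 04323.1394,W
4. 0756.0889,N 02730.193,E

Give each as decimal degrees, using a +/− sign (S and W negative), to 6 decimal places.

1. -86.572090, -153.343222
2. 75.349918, 167.761803
3. -11.605033, -43.385657
4. 7.934815, 27.503217

Point 1:
  Lat: split at 2 digits → 86° and 34.3254′; 86 + 34.3254/60 = 86.5720900
  hemisphere S, so the sign is −
  λ: split at 3 digits → 153° and 20.59334′; 153 + 20.59334/60 = 153.3432223
  W → negative
Point 2:
  Lat: degrees = first 2 digits = 75, minutes = 20.9951; 75 + 20.9951/60 = 75.3499183
  N → positive
  Lon: split at 3 digits → 167° and 45.7082′; 167 + 45.7082/60 = 167.7618033
  E → positive
Point 3:
  φ: split at 2 digits → 11° and 36.302′; 11 + 36.302/60 = 11.6050333
  S ⇒ negate
  Longitude: degrees = first 3 digits = 43, minutes = 23.1394; 43 + 23.1394/60 = 43.3856567
  hemisphere W, so the sign is −
Point 4:
  Latitude: degrees = first 2 digits = 7, minutes = 56.0889; 7 + 56.0889/60 = 7.9348150
  N ⇒ keep positive
  Longitude: degrees = first 3 digits = 27, minutes = 30.193; 27 + 30.193/60 = 27.5032167
  E → positive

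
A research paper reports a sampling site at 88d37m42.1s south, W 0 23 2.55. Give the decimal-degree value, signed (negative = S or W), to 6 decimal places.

-88.628361, -0.384042

Lat: 88 + 37/60 + 42.1/3600 = 88.6283611
S ⇒ negate
λ: 23′ + 2.55″ = 23.04250′; 0 + 23.04250/60 = 0.3840417
hemisphere W, so the sign is −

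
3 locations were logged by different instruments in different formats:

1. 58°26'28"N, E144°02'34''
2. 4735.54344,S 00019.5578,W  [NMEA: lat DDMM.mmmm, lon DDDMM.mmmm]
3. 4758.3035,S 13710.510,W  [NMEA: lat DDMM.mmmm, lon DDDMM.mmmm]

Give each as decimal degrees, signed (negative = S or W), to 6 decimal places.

1. 58.441111, 144.042778
2. -47.592391, -0.325963
3. -47.971725, -137.175167

Point 1:
  φ: 58° + 26/60 + 28/3600 = 58 + 0.433333 + 0.007778 = 58.4411111
  N → positive
  Longitude: 2′ + 34″ = 2.56667′; 144 + 2.56667/60 = 144.0427778
  E → positive
Point 2:
  Lat: degrees = first 2 digits = 47, minutes = 35.54344; 47 + 35.54344/60 = 47.5923907
  S → negative
  Lon: degrees = first 3 digits = 0, minutes = 19.5578; 0 + 19.5578/60 = 0.3259633
  hemisphere W, so the sign is −
Point 3:
  φ: degrees = first 2 digits = 47, minutes = 58.3035; 47 + 58.3035/60 = 47.9717250
  S ⇒ negate
  λ: degrees = first 3 digits = 137, minutes = 10.51; 137 + 10.51/60 = 137.1751667
  hemisphere W, so the sign is −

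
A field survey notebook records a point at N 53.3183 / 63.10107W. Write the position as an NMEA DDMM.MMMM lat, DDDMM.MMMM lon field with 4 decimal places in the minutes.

Latitude: fractional part 0.318300 → 19.098000 minutes
Lon: 63° + 0.101070 × 60 = 63° 6.064200′

5319.0980,N / 06306.0642,W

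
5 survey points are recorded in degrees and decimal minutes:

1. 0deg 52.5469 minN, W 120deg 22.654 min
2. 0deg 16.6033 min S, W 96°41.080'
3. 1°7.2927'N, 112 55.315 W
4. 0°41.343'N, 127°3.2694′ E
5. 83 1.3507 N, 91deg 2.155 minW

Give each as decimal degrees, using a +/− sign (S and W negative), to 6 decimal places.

1. 0.875782, -120.377567
2. -0.276722, -96.684667
3. 1.121545, -112.921917
4. 0.689050, 127.054490
5. 83.022512, -91.035917

Point 1:
  Latitude: 52.5469′ = 0.875782°; total 0.8757817
  N ⇒ keep positive
  λ: 120 + 22.654/60 = 120.3775667
  hemisphere W, so the sign is −
Point 2:
  Lat: 16.6033′ = 0.276722°; total 0.2767217
  S ⇒ negate
  Lon: 41.08′ = 0.684667°; total 96.6846667
  W ⇒ negate
Point 3:
  Latitude: 7.2927′ = 0.121545°; total 1.1215450
  N → positive
  Lon: 55.315′ = 0.921917°; total 112.9219167
  W → negative
Point 4:
  φ: 0 + 41.343/60 = 0.6890500
  N ⇒ keep positive
  Longitude: 127 + 3.2694/60 = 127.0544900
  E → positive
Point 5:
  Latitude: 1.3507′ = 0.022512°; total 83.0225117
  N ⇒ keep positive
  Lon: 91 + 2.155/60 = 91.0359167
  W ⇒ negate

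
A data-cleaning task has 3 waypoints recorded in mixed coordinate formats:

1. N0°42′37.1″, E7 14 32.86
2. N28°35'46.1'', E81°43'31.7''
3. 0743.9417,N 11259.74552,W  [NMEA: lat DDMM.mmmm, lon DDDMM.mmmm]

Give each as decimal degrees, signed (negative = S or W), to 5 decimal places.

1. 0.71031, 7.24246
2. 28.59614, 81.72547
3. 7.73236, -112.99576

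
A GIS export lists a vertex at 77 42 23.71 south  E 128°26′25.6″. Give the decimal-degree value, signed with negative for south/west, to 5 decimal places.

-77.70659, 128.44044

Lat: 77 + 42/60 + 23.71/3600 = 77.706586
S ⇒ negate
Longitude: 128 + 26/60 + 25.6/3600 = 128.440444
E → positive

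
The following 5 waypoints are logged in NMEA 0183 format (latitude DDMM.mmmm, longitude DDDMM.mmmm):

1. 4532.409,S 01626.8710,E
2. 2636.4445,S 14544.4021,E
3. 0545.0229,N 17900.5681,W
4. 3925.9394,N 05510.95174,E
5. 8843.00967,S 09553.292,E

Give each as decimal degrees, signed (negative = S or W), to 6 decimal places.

Point 1:
  φ: split at 2 digits → 45° and 32.409′; 45 + 32.409/60 = 45.5401500
  hemisphere S, so the sign is −
  Longitude: split at 3 digits → 016° and 26.871′; 16 + 26.871/60 = 16.4478500
  E ⇒ keep positive
Point 2:
  Lat: degrees = first 2 digits = 26, minutes = 36.4445; 26 + 36.4445/60 = 26.6074083
  hemisphere S, so the sign is −
  Longitude: degrees = first 3 digits = 145, minutes = 44.4021; 145 + 44.4021/60 = 145.7400350
  E ⇒ keep positive
Point 3:
  Latitude: degrees = first 2 digits = 5, minutes = 45.0229; 5 + 45.0229/60 = 5.7503817
  N ⇒ keep positive
  Lon: degrees = first 3 digits = 179, minutes = 0.5681; 179 + 0.5681/60 = 179.0094683
  W → negative
Point 4:
  φ: degrees = first 2 digits = 39, minutes = 25.9394; 39 + 25.9394/60 = 39.4323233
  N → positive
  Lon: split at 3 digits → 055° and 10.95174′; 55 + 10.95174/60 = 55.1825290
  E ⇒ keep positive
Point 5:
  Latitude: degrees = first 2 digits = 88, minutes = 43.00967; 88 + 43.00967/60 = 88.7168278
  S → negative
  λ: split at 3 digits → 095° and 53.292′; 95 + 53.292/60 = 95.8882000
  E → positive

1. -45.540150, 16.447850
2. -26.607408, 145.740035
3. 5.750382, -179.009468
4. 39.432323, 55.182529
5. -88.716828, 95.888200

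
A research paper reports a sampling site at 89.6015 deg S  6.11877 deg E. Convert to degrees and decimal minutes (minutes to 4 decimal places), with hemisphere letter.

89° 36.0900′ S, 6° 7.1262′ E

Latitude: 89° + 0.601500 × 60 = 89° 36.090000′
Longitude: 6° + 0.118770 × 60 = 6° 7.126200′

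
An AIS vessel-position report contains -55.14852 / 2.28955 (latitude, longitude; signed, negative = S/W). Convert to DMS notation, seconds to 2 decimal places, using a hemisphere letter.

Latitude is negative → S; |value| = 55.148520
φ: whole degrees 55; 8.91120′ → 8′ and 54.6720″
λ: whole degrees 2; 17.37300′ → 17′ and 22.3800″

55°08′54.67″ S, 2°17′22.38″ E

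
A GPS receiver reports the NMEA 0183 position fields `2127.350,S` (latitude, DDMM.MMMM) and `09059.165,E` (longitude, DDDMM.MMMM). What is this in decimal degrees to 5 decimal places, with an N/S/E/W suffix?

21.45583° S, 90.98608° E

Latitude: split at 2 digits → 21° and 27.35′; 21 + 27.35/60 = 21.455833
λ: split at 3 digits → 090° and 59.165′; 90 + 59.165/60 = 90.986083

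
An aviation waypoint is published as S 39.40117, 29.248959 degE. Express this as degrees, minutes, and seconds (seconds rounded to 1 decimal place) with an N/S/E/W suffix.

39°24′4.2″ S, 29°14′56.3″ E

Lat: 0.401170 × 60 = 24.07020′ → 24′, remainder × 60 = 4.212″
Lon: whole degrees 29; 14.93754′ → 14′ and 56.252″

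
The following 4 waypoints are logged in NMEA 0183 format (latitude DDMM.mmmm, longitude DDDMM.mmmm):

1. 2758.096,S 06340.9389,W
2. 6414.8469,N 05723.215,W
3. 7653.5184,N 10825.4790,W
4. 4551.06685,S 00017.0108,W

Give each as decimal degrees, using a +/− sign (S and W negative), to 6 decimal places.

1. -27.968267, -63.682315
2. 64.247448, -57.386917
3. 76.891973, -108.424650
4. -45.851114, -0.283513

Point 1:
  Lat: split at 2 digits → 27° and 58.096′; 27 + 58.096/60 = 27.9682667
  S ⇒ negate
  Longitude: degrees = first 3 digits = 63, minutes = 40.9389; 63 + 40.9389/60 = 63.6823150
  W → negative
Point 2:
  Lat: degrees = first 2 digits = 64, minutes = 14.8469; 64 + 14.8469/60 = 64.2474483
  N → positive
  Longitude: split at 3 digits → 057° and 23.215′; 57 + 23.215/60 = 57.3869167
  W ⇒ negate
Point 3:
  Latitude: degrees = first 2 digits = 76, minutes = 53.5184; 76 + 53.5184/60 = 76.8919733
  N → positive
  λ: split at 3 digits → 108° and 25.479′; 108 + 25.479/60 = 108.4246500
  W → negative
Point 4:
  φ: degrees = first 2 digits = 45, minutes = 51.06685; 45 + 51.06685/60 = 45.8511142
  S ⇒ negate
  Longitude: split at 3 digits → 000° and 17.0108′; 0 + 17.0108/60 = 0.2835133
  hemisphere W, so the sign is −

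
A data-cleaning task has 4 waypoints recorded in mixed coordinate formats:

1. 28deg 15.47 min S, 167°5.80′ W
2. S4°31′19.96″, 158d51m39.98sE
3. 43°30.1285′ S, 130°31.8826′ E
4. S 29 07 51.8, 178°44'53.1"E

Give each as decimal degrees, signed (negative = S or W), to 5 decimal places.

1. -28.25783, -167.09667
2. -4.52221, 158.86111
3. -43.50214, 130.53138
4. -29.13106, 178.74808

Point 1:
  Lat: 15.47′ = 0.257833°; total 28.257833
  S ⇒ negate
  λ: 167 + 5.8/60 = 167.096667
  hemisphere W, so the sign is −
Point 2:
  Latitude: 4 + 31/60 + 19.96/3600 = 4.522211
  S → negative
  λ: 158 + 51/60 + 39.98/3600 = 158.861106
  E → positive
Point 3:
  Lat: 43 + 30.1285/60 = 43.502142
  hemisphere S, so the sign is −
  Longitude: 130 + 31.8826/60 = 130.531377
  E ⇒ keep positive
Point 4:
  Lat: 29° + 7/60 + 51.8/3600 = 29 + 0.116667 + 0.014389 = 29.131056
  S → negative
  λ: 178 + 44/60 + 53.1/3600 = 178.748083
  E ⇒ keep positive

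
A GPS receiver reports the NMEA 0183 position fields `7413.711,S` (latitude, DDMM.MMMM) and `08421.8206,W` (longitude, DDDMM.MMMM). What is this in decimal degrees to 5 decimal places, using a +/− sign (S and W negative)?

Latitude: split at 2 digits → 74° and 13.711′; 74 + 13.711/60 = 74.228517
S ⇒ negate
Lon: split at 3 digits → 084° and 21.8206′; 84 + 21.8206/60 = 84.363677
W ⇒ negate

-74.22852, -84.36368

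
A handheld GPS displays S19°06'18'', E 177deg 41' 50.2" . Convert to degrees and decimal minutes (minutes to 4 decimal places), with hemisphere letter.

Latitude: 6 + 18/60 = 6.300000′
λ: 41 + 50.2/60 = 41.836667′

19° 6.3000′ S, 177° 41.8367′ E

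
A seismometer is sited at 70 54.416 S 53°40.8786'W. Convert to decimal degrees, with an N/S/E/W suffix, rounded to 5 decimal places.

Lat: 54.416′ = 0.906933°; total 70.906933
λ: 53 + 40.8786/60 = 53.681310

70.90693° S, 53.68131° W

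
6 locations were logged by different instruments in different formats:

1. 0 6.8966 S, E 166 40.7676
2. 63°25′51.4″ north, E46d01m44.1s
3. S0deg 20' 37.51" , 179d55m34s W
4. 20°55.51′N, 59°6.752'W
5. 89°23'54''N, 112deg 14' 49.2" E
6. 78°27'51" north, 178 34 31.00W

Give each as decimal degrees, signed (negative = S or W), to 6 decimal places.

1. -0.114943, 166.679460
2. 63.430944, 46.028917
3. -0.343753, -179.926111
4. 20.925167, -59.112533
5. 89.398333, 112.247000
6. 78.464167, -178.575278

Point 1:
  Lat: 6.8966′ = 0.114943°; total 0.1149433
  hemisphere S, so the sign is −
  Lon: 40.7676′ = 0.679460°; total 166.6794600
  E → positive
Point 2:
  φ: 25′ + 51.4″ = 25.85667′; 63 + 25.85667/60 = 63.4309444
  N ⇒ keep positive
  λ: 46° + 1/60 + 44.1/3600 = 46 + 0.016667 + 0.012250 = 46.0289167
  E → positive
Point 3:
  φ: 0 + 20/60 + 37.51/3600 = 0.3437528
  hemisphere S, so the sign is −
  Lon: 179° + 55/60 + 34/3600 = 179 + 0.916667 + 0.009444 = 179.9261111
  W → negative
Point 4:
  Latitude: 20 + 55.51/60 = 20.9251667
  N → positive
  Lon: 59 + 6.752/60 = 59.1125333
  hemisphere W, so the sign is −
Point 5:
  Latitude: 89 + 23/60 + 54/3600 = 89.3983333
  N ⇒ keep positive
  Longitude: 112° + 14/60 + 49.2/3600 = 112 + 0.233333 + 0.013667 = 112.2470000
  E → positive
Point 6:
  Lat: 27′ + 51″ = 27.85000′; 78 + 27.85000/60 = 78.4641667
  N → positive
  Lon: 178 + 34/60 + 31/3600 = 178.5752778
  hemisphere W, so the sign is −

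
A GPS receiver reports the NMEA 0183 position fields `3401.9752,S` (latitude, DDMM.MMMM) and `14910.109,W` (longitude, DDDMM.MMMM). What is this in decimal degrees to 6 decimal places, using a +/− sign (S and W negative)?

φ: split at 2 digits → 34° and 1.9752′; 34 + 1.9752/60 = 34.0329200
S → negative
λ: split at 3 digits → 149° and 10.109′; 149 + 10.109/60 = 149.1684833
W → negative

-34.032920, -149.168483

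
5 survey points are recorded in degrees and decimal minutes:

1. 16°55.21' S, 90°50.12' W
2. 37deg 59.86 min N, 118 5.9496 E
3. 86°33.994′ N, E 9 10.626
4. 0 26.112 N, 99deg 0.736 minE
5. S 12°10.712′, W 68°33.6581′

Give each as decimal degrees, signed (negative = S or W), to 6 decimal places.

1. -16.920167, -90.835333
2. 37.997667, 118.099160
3. 86.566567, 9.177100
4. 0.435200, 99.012267
5. -12.178533, -68.560968

Point 1:
  φ: 16 + 55.21/60 = 16.9201667
  S ⇒ negate
  Longitude: 90 + 50.12/60 = 90.8353333
  W ⇒ negate
Point 2:
  φ: 59.86′ = 0.997667°; total 37.9976667
  N ⇒ keep positive
  λ: 5.9496′ = 0.099160°; total 118.0991600
  E → positive
Point 3:
  Lat: 33.994′ = 0.566567°; total 86.5665667
  N ⇒ keep positive
  λ: 10.626′ = 0.177100°; total 9.1771000
  E → positive
Point 4:
  Lat: 26.112′ = 0.435200°; total 0.4352000
  N ⇒ keep positive
  Longitude: 0.736′ = 0.012267°; total 99.0122667
  E ⇒ keep positive
Point 5:
  Lat: 10.712′ = 0.178533°; total 12.1785333
  hemisphere S, so the sign is −
  Longitude: 33.6581′ = 0.560968°; total 68.5609683
  W → negative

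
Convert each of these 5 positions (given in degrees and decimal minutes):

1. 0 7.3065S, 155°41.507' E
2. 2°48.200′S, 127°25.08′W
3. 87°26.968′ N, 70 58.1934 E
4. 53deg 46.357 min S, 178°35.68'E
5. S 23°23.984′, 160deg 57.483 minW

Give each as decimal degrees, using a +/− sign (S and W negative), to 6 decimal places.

1. -0.121775, 155.691783
2. -2.803333, -127.418000
3. 87.449467, 70.969890
4. -53.772617, 178.594667
5. -23.399733, -160.958050

Point 1:
  φ: 0 + 7.3065/60 = 0.1217750
  S → negative
  Lon: 155 + 41.507/60 = 155.6917833
  E → positive
Point 2:
  φ: 48.2′ = 0.803333°; total 2.8033333
  S → negative
  λ: 127 + 25.08/60 = 127.4180000
  W → negative
Point 3:
  Lat: 26.968′ = 0.449467°; total 87.4494667
  N ⇒ keep positive
  Longitude: 70 + 58.1934/60 = 70.9698900
  E → positive
Point 4:
  Latitude: 53 + 46.357/60 = 53.7726167
  S ⇒ negate
  Longitude: 178 + 35.68/60 = 178.5946667
  E ⇒ keep positive
Point 5:
  φ: 23.984′ = 0.399733°; total 23.3997333
  S ⇒ negate
  Longitude: 160 + 57.483/60 = 160.9580500
  hemisphere W, so the sign is −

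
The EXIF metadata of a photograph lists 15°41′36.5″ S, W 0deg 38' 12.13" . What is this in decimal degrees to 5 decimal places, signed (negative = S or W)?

Latitude: 15° + 41/60 + 36.5/3600 = 15 + 0.683333 + 0.010139 = 15.693472
S → negative
Lon: 38′ + 12.13″ = 38.20217′; 0 + 38.20217/60 = 0.636703
W → negative

-15.69347, -0.63670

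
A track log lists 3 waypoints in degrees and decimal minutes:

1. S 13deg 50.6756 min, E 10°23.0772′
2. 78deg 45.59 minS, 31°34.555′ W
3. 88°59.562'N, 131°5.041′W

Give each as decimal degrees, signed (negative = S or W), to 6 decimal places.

1. -13.844593, 10.384620
2. -78.759833, -31.575917
3. 88.992700, -131.084017

Point 1:
  Lat: 13 + 50.6756/60 = 13.8445933
  S ⇒ negate
  Lon: 10 + 23.0772/60 = 10.3846200
  E ⇒ keep positive
Point 2:
  Latitude: 78 + 45.59/60 = 78.7598333
  S → negative
  Lon: 34.555′ = 0.575917°; total 31.5759167
  W ⇒ negate
Point 3:
  φ: 59.562′ = 0.992700°; total 88.9927000
  N → positive
  Lon: 131 + 5.041/60 = 131.0840167
  hemisphere W, so the sign is −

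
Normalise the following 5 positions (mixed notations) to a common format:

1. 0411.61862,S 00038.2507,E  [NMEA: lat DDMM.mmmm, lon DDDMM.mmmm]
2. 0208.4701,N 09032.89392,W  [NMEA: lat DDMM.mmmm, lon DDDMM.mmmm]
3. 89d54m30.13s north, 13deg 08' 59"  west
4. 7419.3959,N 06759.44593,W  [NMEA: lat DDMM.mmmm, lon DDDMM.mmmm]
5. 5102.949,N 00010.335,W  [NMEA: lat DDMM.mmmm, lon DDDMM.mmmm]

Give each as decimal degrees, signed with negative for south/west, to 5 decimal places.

Point 1:
  Lat: degrees = first 2 digits = 4, minutes = 11.61862; 4 + 11.61862/60 = 4.193644
  hemisphere S, so the sign is −
  λ: degrees = first 3 digits = 0, minutes = 38.2507; 0 + 38.2507/60 = 0.637512
  E ⇒ keep positive
Point 2:
  Lat: degrees = first 2 digits = 2, minutes = 8.4701; 2 + 8.4701/60 = 2.141168
  N ⇒ keep positive
  Lon: split at 3 digits → 090° and 32.89392′; 90 + 32.89392/60 = 90.548232
  W ⇒ negate
Point 3:
  φ: 89° + 54/60 + 30.13/3600 = 89 + 0.900000 + 0.008369 = 89.908369
  N ⇒ keep positive
  Lon: 13 + 8/60 + 59/3600 = 13.149722
  hemisphere W, so the sign is −
Point 4:
  Lat: split at 2 digits → 74° and 19.3959′; 74 + 19.3959/60 = 74.323265
  N ⇒ keep positive
  λ: degrees = first 3 digits = 67, minutes = 59.44593; 67 + 59.44593/60 = 67.990766
  W → negative
Point 5:
  Lat: degrees = first 2 digits = 51, minutes = 2.949; 51 + 2.949/60 = 51.049150
  N → positive
  Lon: degrees = first 3 digits = 0, minutes = 10.335; 0 + 10.335/60 = 0.172250
  W ⇒ negate

1. -4.19364, 0.63751
2. 2.14117, -90.54823
3. 89.90837, -13.14972
4. 74.32327, -67.99077
5. 51.04915, -0.17225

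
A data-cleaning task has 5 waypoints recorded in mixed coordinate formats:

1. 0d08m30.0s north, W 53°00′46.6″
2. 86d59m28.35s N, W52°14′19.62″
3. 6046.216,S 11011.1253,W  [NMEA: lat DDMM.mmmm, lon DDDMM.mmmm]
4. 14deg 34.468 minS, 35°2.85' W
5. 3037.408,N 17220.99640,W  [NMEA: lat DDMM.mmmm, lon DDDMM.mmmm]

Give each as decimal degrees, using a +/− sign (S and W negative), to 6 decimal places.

Point 1:
  Latitude: 0° + 8/60 + 30/3600 = 0 + 0.133333 + 0.008333 = 0.1416667
  N → positive
  Longitude: 53 + 0/60 + 46.6/3600 = 53.0129444
  W → negative
Point 2:
  Latitude: 86° + 59/60 + 28.35/3600 = 86 + 0.983333 + 0.007875 = 86.9912083
  N ⇒ keep positive
  λ: 14′ + 19.62″ = 14.32700′; 52 + 14.32700/60 = 52.2387833
  W ⇒ negate
Point 3:
  φ: degrees = first 2 digits = 60, minutes = 46.216; 60 + 46.216/60 = 60.7702667
  hemisphere S, so the sign is −
  Longitude: split at 3 digits → 110° and 11.1253′; 110 + 11.1253/60 = 110.1854217
  W → negative
Point 4:
  Latitude: 34.468′ = 0.574467°; total 14.5744667
  S → negative
  Longitude: 35 + 2.85/60 = 35.0475000
  W ⇒ negate
Point 5:
  Lat: split at 2 digits → 30° and 37.408′; 30 + 37.408/60 = 30.6234667
  N ⇒ keep positive
  Lon: split at 3 digits → 172° and 20.9964′; 172 + 20.9964/60 = 172.3499400
  W ⇒ negate

1. 0.141667, -53.012944
2. 86.991208, -52.238783
3. -60.770267, -110.185422
4. -14.574467, -35.047500
5. 30.623467, -172.349940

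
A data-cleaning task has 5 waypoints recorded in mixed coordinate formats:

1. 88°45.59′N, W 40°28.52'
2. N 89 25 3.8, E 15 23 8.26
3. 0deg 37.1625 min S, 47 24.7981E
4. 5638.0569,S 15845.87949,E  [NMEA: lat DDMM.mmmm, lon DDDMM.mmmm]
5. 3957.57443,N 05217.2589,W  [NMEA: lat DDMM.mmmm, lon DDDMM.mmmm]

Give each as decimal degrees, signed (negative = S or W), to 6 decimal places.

1. 88.759833, -40.475333
2. 89.417722, 15.385628
3. -0.619375, 47.413302
4. -56.634282, 158.764658
5. 39.959574, -52.287648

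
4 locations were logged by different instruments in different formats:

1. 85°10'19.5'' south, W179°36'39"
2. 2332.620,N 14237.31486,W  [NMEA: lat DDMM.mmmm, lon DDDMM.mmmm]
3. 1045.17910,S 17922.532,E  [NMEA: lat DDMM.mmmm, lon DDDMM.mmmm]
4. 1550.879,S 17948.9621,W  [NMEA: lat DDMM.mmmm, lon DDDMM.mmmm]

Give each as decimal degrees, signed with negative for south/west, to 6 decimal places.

1. -85.172083, -179.610833
2. 23.543667, -142.621914
3. -10.752985, 179.375533
4. -15.847983, -179.816035

Point 1:
  Latitude: 85 + 10/60 + 19.5/3600 = 85.1720833
  S → negative
  Longitude: 36′ + 39″ = 36.65000′; 179 + 36.65000/60 = 179.6108333
  W ⇒ negate
Point 2:
  Lat: degrees = first 2 digits = 23, minutes = 32.62; 23 + 32.62/60 = 23.5436667
  N → positive
  λ: degrees = first 3 digits = 142, minutes = 37.31486; 142 + 37.31486/60 = 142.6219143
  W → negative
Point 3:
  Latitude: degrees = first 2 digits = 10, minutes = 45.1791; 10 + 45.1791/60 = 10.7529850
  hemisphere S, so the sign is −
  Longitude: split at 3 digits → 179° and 22.532′; 179 + 22.532/60 = 179.3755333
  E → positive
Point 4:
  Latitude: split at 2 digits → 15° and 50.879′; 15 + 50.879/60 = 15.8479833
  S → negative
  Longitude: split at 3 digits → 179° and 48.9621′; 179 + 48.9621/60 = 179.8160350
  hemisphere W, so the sign is −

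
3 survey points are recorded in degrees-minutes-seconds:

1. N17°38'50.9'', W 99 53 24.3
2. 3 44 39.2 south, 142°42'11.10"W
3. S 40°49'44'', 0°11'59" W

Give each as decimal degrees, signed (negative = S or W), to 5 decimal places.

1. 17.64747, -99.89008
2. -3.74422, -142.70308
3. -40.82889, -0.19972

Point 1:
  Latitude: 38′ + 50.9″ = 38.84833′; 17 + 38.84833/60 = 17.647472
  N → positive
  Longitude: 53′ + 24.3″ = 53.40500′; 99 + 53.40500/60 = 99.890083
  W ⇒ negate
Point 2:
  Lat: 44′ + 39.2″ = 44.65333′; 3 + 44.65333/60 = 3.744222
  S → negative
  Longitude: 142° + 42/60 + 11.1/3600 = 142 + 0.700000 + 0.003083 = 142.703083
  W → negative
Point 3:
  φ: 49′ + 44″ = 49.73333′; 40 + 49.73333/60 = 40.828889
  S → negative
  λ: 11′ + 59″ = 11.98333′; 0 + 11.98333/60 = 0.199722
  hemisphere W, so the sign is −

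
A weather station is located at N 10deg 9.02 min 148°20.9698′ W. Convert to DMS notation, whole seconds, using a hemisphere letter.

Latitude: fractional minutes 0.02000 × 60 = 1.20″
λ: fractional minutes 0.96980 × 60 = 58.19″

10°09′1″ N, 148°20′58″ W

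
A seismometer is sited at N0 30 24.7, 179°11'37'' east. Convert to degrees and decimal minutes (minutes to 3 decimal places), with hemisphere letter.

0° 30.412′ N, 179° 11.617′ E

φ: seconds/60 = 0.41167; minutes = 30 + 0.41167 = 30.41167
λ: 11 + 37/60 = 11.61667′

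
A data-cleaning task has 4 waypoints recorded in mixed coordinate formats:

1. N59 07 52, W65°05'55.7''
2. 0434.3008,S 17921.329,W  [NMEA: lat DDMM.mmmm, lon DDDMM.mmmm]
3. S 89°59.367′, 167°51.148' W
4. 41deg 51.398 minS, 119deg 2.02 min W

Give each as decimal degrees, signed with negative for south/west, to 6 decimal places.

Point 1:
  Lat: 7′ + 52″ = 7.86667′; 59 + 7.86667/60 = 59.1311111
  N → positive
  Lon: 65° + 5/60 + 55.7/3600 = 65 + 0.083333 + 0.015472 = 65.0988056
  hemisphere W, so the sign is −
Point 2:
  Latitude: split at 2 digits → 04° and 34.3008′; 4 + 34.3008/60 = 4.5716800
  S → negative
  Lon: degrees = first 3 digits = 179, minutes = 21.329; 179 + 21.329/60 = 179.3554833
  W → negative
Point 3:
  Latitude: 89 + 59.367/60 = 89.9894500
  S → negative
  λ: 51.148′ = 0.852467°; total 167.8524667
  W → negative
Point 4:
  Lat: 41 + 51.398/60 = 41.8566333
  S ⇒ negate
  Longitude: 119 + 2.02/60 = 119.0336667
  W → negative

1. 59.131111, -65.098806
2. -4.571680, -179.355483
3. -89.989450, -167.852467
4. -41.856633, -119.033667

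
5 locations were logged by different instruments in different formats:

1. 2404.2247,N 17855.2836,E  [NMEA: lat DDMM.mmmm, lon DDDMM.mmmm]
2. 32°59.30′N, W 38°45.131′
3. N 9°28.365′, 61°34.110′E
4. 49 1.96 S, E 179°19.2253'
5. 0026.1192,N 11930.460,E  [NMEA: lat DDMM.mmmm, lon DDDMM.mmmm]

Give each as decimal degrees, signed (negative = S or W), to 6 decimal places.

Point 1:
  Latitude: split at 2 digits → 24° and 4.2247′; 24 + 4.2247/60 = 24.0704117
  N ⇒ keep positive
  λ: degrees = first 3 digits = 178, minutes = 55.2836; 178 + 55.2836/60 = 178.9213933
  E ⇒ keep positive
Point 2:
  φ: 59.3′ = 0.988333°; total 32.9883333
  N → positive
  Lon: 45.131′ = 0.752183°; total 38.7521833
  W ⇒ negate
Point 3:
  φ: 28.365′ = 0.472750°; total 9.4727500
  N ⇒ keep positive
  λ: 34.11′ = 0.568500°; total 61.5685000
  E → positive
Point 4:
  Lat: 1.96′ = 0.032667°; total 49.0326667
  S ⇒ negate
  λ: 19.2253′ = 0.320422°; total 179.3204217
  E ⇒ keep positive
Point 5:
  Lat: degrees = first 2 digits = 0, minutes = 26.1192; 0 + 26.1192/60 = 0.4353200
  N → positive
  Lon: degrees = first 3 digits = 119, minutes = 30.46; 119 + 30.46/60 = 119.5076667
  E → positive

1. 24.070412, 178.921393
2. 32.988333, -38.752183
3. 9.472750, 61.568500
4. -49.032667, 179.320422
5. 0.435320, 119.507667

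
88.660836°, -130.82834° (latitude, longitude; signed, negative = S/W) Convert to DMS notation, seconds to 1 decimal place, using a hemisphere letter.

φ: 0.660836 × 60 = 39.65016′ → 39′, remainder × 60 = 39.010″
Longitude is negative → W; |value| = 130.828340
Lon: 0.828340° → 49.70040′; 0.70040 × 60 = 42.024″

88°39′39.0″ N, 130°49′42.0″ W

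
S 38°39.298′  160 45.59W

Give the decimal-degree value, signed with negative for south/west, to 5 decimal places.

Latitude: 39.298′ = 0.654967°; total 38.654967
S → negative
λ: 160 + 45.59/60 = 160.759833
W ⇒ negate

-38.65497, -160.75983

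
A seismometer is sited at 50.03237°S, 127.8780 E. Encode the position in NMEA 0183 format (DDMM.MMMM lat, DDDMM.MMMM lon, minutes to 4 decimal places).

Latitude: minutes = (50.032370 − 50) × 60 = 1.942200
Lon: fractional part 0.878000 → 52.680000 minutes

5001.9422,S / 12752.6800,E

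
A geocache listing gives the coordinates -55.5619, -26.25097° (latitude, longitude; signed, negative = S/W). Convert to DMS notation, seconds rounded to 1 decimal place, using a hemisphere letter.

Latitude is negative → S; |value| = 55.561900
φ: 0.561900 × 60 = 33.71400′ → 33′, remainder × 60 = 42.840″
Longitude is negative → W; |value| = 26.250970
Lon: 0.250970 × 60 = 15.05820′ → 15′, remainder × 60 = 3.492″

55°33′42.8″ S, 26°15′3.5″ W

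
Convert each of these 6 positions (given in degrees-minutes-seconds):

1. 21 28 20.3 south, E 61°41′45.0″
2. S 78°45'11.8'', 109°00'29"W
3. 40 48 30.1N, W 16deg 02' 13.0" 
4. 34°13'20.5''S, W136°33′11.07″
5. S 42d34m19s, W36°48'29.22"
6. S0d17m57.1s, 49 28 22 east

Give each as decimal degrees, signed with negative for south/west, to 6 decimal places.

1. -21.472306, 61.695833
2. -78.753278, -109.008056
3. 40.808361, -16.036944
4. -34.222361, -136.553075
5. -42.571944, -36.808117
6. -0.299194, 49.472778

Point 1:
  Latitude: 28′ + 20.3″ = 28.33833′; 21 + 28.33833/60 = 21.4723056
  hemisphere S, so the sign is −
  Longitude: 41′ + 45″ = 41.75000′; 61 + 41.75000/60 = 61.6958333
  E → positive
Point 2:
  φ: 78 + 45/60 + 11.8/3600 = 78.7532778
  S → negative
  λ: 0′ + 29″ = 0.48333′; 109 + 0.48333/60 = 109.0080556
  hemisphere W, so the sign is −
Point 3:
  φ: 48′ + 30.1″ = 48.50167′; 40 + 48.50167/60 = 40.8083611
  N ⇒ keep positive
  Lon: 16° + 2/60 + 13/3600 = 16 + 0.033333 + 0.003611 = 16.0369444
  W ⇒ negate
Point 4:
  φ: 13′ + 20.5″ = 13.34167′; 34 + 13.34167/60 = 34.2223611
  S ⇒ negate
  Longitude: 136 + 33/60 + 11.07/3600 = 136.5530750
  W → negative
Point 5:
  φ: 42° + 34/60 + 19/3600 = 42 + 0.566667 + 0.005278 = 42.5719444
  S → negative
  Longitude: 48′ + 29.22″ = 48.48700′; 36 + 48.48700/60 = 36.8081167
  W → negative
Point 6:
  Latitude: 0° + 17/60 + 57.1/3600 = 0 + 0.283333 + 0.015861 = 0.2991944
  S → negative
  λ: 49 + 28/60 + 22/3600 = 49.4727778
  E ⇒ keep positive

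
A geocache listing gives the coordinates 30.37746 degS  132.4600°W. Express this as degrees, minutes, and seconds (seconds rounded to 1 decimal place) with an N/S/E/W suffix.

30°22′38.9″ S, 132°27′36.0″ W

Lat: whole degrees 30; 22.64760′ → 22′ and 38.856″
Lon: whole degrees 132; 27.60000′ → 27′ and 36.000″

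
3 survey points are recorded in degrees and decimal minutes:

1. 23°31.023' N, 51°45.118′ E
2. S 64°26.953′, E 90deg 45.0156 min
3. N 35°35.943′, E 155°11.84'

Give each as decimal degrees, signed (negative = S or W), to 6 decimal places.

1. 23.517050, 51.751967
2. -64.449217, 90.750260
3. 35.599050, 155.197333

Point 1:
  Latitude: 31.023′ = 0.517050°; total 23.5170500
  N ⇒ keep positive
  Longitude: 45.118′ = 0.751967°; total 51.7519667
  E ⇒ keep positive
Point 2:
  Latitude: 26.953′ = 0.449217°; total 64.4492167
  hemisphere S, so the sign is −
  λ: 90 + 45.0156/60 = 90.7502600
  E ⇒ keep positive
Point 3:
  φ: 35.943′ = 0.599050°; total 35.5990500
  N ⇒ keep positive
  λ: 155 + 11.84/60 = 155.1973333
  E ⇒ keep positive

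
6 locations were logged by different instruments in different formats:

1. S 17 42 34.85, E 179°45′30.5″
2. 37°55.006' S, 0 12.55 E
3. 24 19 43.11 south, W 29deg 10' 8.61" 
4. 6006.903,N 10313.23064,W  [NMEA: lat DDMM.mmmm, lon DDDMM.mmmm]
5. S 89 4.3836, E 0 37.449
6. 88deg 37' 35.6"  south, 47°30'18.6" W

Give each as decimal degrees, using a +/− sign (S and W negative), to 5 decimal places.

Point 1:
  Lat: 17 + 42/60 + 34.85/3600 = 17.709681
  S ⇒ negate
  Lon: 45′ + 30.5″ = 45.50833′; 179 + 45.50833/60 = 179.758472
  E ⇒ keep positive
Point 2:
  φ: 37 + 55.006/60 = 37.916767
  hemisphere S, so the sign is −
  λ: 12.55′ = 0.209167°; total 0.209167
  E ⇒ keep positive
Point 3:
  Latitude: 24 + 19/60 + 43.11/3600 = 24.328642
  S → negative
  λ: 29 + 10/60 + 8.61/3600 = 29.169058
  W ⇒ negate
Point 4:
  φ: degrees = first 2 digits = 60, minutes = 6.903; 60 + 6.903/60 = 60.115050
  N ⇒ keep positive
  Lon: degrees = first 3 digits = 103, minutes = 13.23064; 103 + 13.23064/60 = 103.220511
  W ⇒ negate
Point 5:
  Latitude: 4.3836′ = 0.073060°; total 89.073060
  hemisphere S, so the sign is −
  Longitude: 0 + 37.449/60 = 0.624150
  E ⇒ keep positive
Point 6:
  Latitude: 88° + 37/60 + 35.6/3600 = 88 + 0.616667 + 0.009889 = 88.626556
  S → negative
  λ: 47° + 30/60 + 18.6/3600 = 47 + 0.500000 + 0.005167 = 47.505167
  hemisphere W, so the sign is −

1. -17.70968, 179.75847
2. -37.91677, 0.20917
3. -24.32864, -29.16906
4. 60.11505, -103.22051
5. -89.07306, 0.62415
6. -88.62656, -47.50517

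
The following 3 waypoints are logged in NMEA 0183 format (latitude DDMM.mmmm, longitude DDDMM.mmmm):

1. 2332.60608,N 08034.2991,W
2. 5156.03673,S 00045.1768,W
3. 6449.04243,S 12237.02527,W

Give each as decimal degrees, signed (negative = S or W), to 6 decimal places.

Point 1:
  Latitude: split at 2 digits → 23° and 32.60608′; 23 + 32.60608/60 = 23.5434347
  N ⇒ keep positive
  Longitude: split at 3 digits → 080° and 34.2991′; 80 + 34.2991/60 = 80.5716517
  hemisphere W, so the sign is −
Point 2:
  Latitude: degrees = first 2 digits = 51, minutes = 56.03673; 51 + 56.03673/60 = 51.9339455
  hemisphere S, so the sign is −
  Longitude: degrees = first 3 digits = 0, minutes = 45.1768; 0 + 45.1768/60 = 0.7529467
  W → negative
Point 3:
  φ: split at 2 digits → 64° and 49.04243′; 64 + 49.04243/60 = 64.8173738
  S ⇒ negate
  Longitude: degrees = first 3 digits = 122, minutes = 37.02527; 122 + 37.02527/60 = 122.6170878
  W → negative

1. 23.543435, -80.571652
2. -51.933946, -0.752947
3. -64.817374, -122.617088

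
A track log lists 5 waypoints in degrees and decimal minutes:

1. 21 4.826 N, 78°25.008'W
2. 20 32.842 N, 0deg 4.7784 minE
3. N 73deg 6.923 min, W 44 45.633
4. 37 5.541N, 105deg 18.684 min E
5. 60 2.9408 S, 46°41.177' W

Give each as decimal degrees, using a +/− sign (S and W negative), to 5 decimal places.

Point 1:
  Lat: 21 + 4.826/60 = 21.080433
  N → positive
  Longitude: 25.008′ = 0.416800°; total 78.416800
  hemisphere W, so the sign is −
Point 2:
  Lat: 20 + 32.842/60 = 20.547367
  N → positive
  Longitude: 0 + 4.7784/60 = 0.079640
  E ⇒ keep positive
Point 3:
  Latitude: 6.923′ = 0.115383°; total 73.115383
  N → positive
  λ: 45.633′ = 0.760550°; total 44.760550
  hemisphere W, so the sign is −
Point 4:
  Latitude: 37 + 5.541/60 = 37.092350
  N ⇒ keep positive
  Lon: 105 + 18.684/60 = 105.311400
  E → positive
Point 5:
  φ: 60 + 2.9408/60 = 60.049013
  S → negative
  Lon: 46 + 41.177/60 = 46.686283
  W ⇒ negate

1. 21.08043, -78.41680
2. 20.54737, 0.07964
3. 73.11538, -44.76055
4. 37.09235, 105.31140
5. -60.04901, -46.68628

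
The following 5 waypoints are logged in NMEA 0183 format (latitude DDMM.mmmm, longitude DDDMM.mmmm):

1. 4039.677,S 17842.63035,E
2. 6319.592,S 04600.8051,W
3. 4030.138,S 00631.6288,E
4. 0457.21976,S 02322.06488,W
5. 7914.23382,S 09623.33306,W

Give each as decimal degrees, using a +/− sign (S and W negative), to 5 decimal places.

1. -40.66128, 178.71051
2. -63.32653, -46.01342
3. -40.50230, 6.52715
4. -4.95366, -23.36775
5. -79.23723, -96.38888

Point 1:
  Latitude: degrees = first 2 digits = 40, minutes = 39.677; 40 + 39.677/60 = 40.661283
  S ⇒ negate
  Lon: degrees = first 3 digits = 178, minutes = 42.63035; 178 + 42.63035/60 = 178.710506
  E → positive
Point 2:
  Lat: degrees = first 2 digits = 63, minutes = 19.592; 63 + 19.592/60 = 63.326533
  S ⇒ negate
  λ: degrees = first 3 digits = 46, minutes = 0.8051; 46 + 0.8051/60 = 46.013418
  hemisphere W, so the sign is −
Point 3:
  Lat: degrees = first 2 digits = 40, minutes = 30.138; 40 + 30.138/60 = 40.502300
  S ⇒ negate
  λ: split at 3 digits → 006° and 31.6288′; 6 + 31.6288/60 = 6.527147
  E → positive
Point 4:
  Latitude: split at 2 digits → 04° and 57.21976′; 4 + 57.21976/60 = 4.953663
  S ⇒ negate
  λ: degrees = first 3 digits = 23, minutes = 22.06488; 23 + 22.06488/60 = 23.367748
  W ⇒ negate
Point 5:
  φ: degrees = first 2 digits = 79, minutes = 14.23382; 79 + 14.23382/60 = 79.237230
  S → negative
  Longitude: degrees = first 3 digits = 96, minutes = 23.33306; 96 + 23.33306/60 = 96.388884
  hemisphere W, so the sign is −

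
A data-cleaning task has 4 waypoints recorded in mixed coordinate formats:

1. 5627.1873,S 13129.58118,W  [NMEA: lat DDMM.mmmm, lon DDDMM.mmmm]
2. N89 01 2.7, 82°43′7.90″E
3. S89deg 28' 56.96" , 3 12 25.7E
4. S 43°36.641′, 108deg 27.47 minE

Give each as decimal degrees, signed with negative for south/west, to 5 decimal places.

Point 1:
  Latitude: degrees = first 2 digits = 56, minutes = 27.1873; 56 + 27.1873/60 = 56.453122
  hemisphere S, so the sign is −
  Lon: degrees = first 3 digits = 131, minutes = 29.58118; 131 + 29.58118/60 = 131.493020
  W ⇒ negate
Point 2:
  φ: 89 + 1/60 + 2.7/3600 = 89.017417
  N ⇒ keep positive
  Lon: 82 + 43/60 + 7.9/3600 = 82.718861
  E ⇒ keep positive
Point 3:
  Lat: 28′ + 56.96″ = 28.94933′; 89 + 28.94933/60 = 89.482489
  hemisphere S, so the sign is −
  λ: 3 + 12/60 + 25.7/3600 = 3.207139
  E → positive
Point 4:
  Lat: 36.641′ = 0.610683°; total 43.610683
  S ⇒ negate
  Lon: 27.47′ = 0.457833°; total 108.457833
  E ⇒ keep positive

1. -56.45312, -131.49302
2. 89.01742, 82.71886
3. -89.48249, 3.20714
4. -43.61068, 108.45783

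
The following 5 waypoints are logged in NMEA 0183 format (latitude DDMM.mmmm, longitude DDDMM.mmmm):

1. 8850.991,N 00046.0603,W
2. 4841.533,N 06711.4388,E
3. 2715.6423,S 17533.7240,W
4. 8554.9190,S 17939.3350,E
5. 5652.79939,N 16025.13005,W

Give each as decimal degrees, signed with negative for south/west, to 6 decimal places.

1. 88.849850, -0.767672
2. 48.692217, 67.190647
3. -27.260705, -175.562067
4. -85.915317, 179.655583
5. 56.879990, -160.418834

Point 1:
  φ: degrees = first 2 digits = 88, minutes = 50.991; 88 + 50.991/60 = 88.8498500
  N ⇒ keep positive
  λ: split at 3 digits → 000° and 46.0603′; 0 + 46.0603/60 = 0.7676717
  hemisphere W, so the sign is −
Point 2:
  Lat: degrees = first 2 digits = 48, minutes = 41.533; 48 + 41.533/60 = 48.6922167
  N ⇒ keep positive
  λ: split at 3 digits → 067° and 11.4388′; 67 + 11.4388/60 = 67.1906467
  E ⇒ keep positive
Point 3:
  Latitude: degrees = first 2 digits = 27, minutes = 15.6423; 27 + 15.6423/60 = 27.2607050
  S → negative
  Longitude: degrees = first 3 digits = 175, minutes = 33.724; 175 + 33.724/60 = 175.5620667
  hemisphere W, so the sign is −
Point 4:
  φ: split at 2 digits → 85° and 54.919′; 85 + 54.919/60 = 85.9153167
  S ⇒ negate
  Longitude: degrees = first 3 digits = 179, minutes = 39.335; 179 + 39.335/60 = 179.6555833
  E → positive
Point 5:
  Latitude: split at 2 digits → 56° and 52.79939′; 56 + 52.79939/60 = 56.8799898
  N → positive
  Longitude: degrees = first 3 digits = 160, minutes = 25.13005; 160 + 25.13005/60 = 160.4188342
  W → negative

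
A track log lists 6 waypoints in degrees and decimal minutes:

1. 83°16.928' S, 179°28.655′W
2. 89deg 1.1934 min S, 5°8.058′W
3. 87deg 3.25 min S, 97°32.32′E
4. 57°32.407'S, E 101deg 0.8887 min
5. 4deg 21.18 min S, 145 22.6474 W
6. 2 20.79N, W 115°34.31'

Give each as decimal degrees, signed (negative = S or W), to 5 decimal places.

Point 1:
  Lat: 83 + 16.928/60 = 83.282133
  hemisphere S, so the sign is −
  Lon: 179 + 28.655/60 = 179.477583
  W ⇒ negate
Point 2:
  Latitude: 89 + 1.1934/60 = 89.019890
  hemisphere S, so the sign is −
  Longitude: 5 + 8.058/60 = 5.134300
  W ⇒ negate
Point 3:
  Latitude: 3.25′ = 0.054167°; total 87.054167
  hemisphere S, so the sign is −
  Lon: 97 + 32.32/60 = 97.538667
  E ⇒ keep positive
Point 4:
  φ: 32.407′ = 0.540117°; total 57.540117
  S → negative
  Lon: 101 + 0.8887/60 = 101.014812
  E ⇒ keep positive
Point 5:
  Latitude: 4 + 21.18/60 = 4.353000
  S ⇒ negate
  Longitude: 145 + 22.6474/60 = 145.377457
  W → negative
Point 6:
  φ: 2 + 20.79/60 = 2.346500
  N → positive
  Longitude: 115 + 34.31/60 = 115.571833
  W → negative

1. -83.28213, -179.47758
2. -89.01989, -5.13430
3. -87.05417, 97.53867
4. -57.54012, 101.01481
5. -4.35300, -145.37746
6. 2.34650, -115.57183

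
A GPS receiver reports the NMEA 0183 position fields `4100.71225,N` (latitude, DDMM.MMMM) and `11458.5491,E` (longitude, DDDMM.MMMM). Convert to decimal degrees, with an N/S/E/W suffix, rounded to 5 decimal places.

41.01187° N, 114.97582° E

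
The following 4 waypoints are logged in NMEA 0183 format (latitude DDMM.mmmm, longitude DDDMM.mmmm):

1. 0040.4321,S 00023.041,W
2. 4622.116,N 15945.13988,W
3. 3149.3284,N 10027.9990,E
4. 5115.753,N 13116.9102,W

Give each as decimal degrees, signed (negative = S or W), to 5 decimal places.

1. -0.67387, -0.38402
2. 46.36860, -159.75233
3. 31.82214, 100.46665
4. 51.26255, -131.28184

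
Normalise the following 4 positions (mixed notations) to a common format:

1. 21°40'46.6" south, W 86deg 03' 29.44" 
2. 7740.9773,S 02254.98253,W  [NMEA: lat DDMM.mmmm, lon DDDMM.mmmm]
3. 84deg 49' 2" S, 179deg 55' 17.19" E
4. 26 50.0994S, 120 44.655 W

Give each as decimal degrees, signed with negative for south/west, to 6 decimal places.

1. -21.679611, -86.058178
2. -77.682955, -22.916376
3. -84.817222, 179.921442
4. -26.834990, -120.744250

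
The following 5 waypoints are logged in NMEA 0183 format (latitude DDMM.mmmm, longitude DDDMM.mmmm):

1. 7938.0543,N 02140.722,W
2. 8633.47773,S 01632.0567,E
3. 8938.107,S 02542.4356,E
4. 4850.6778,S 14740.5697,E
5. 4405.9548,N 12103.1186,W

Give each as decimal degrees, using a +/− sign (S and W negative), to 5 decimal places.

1. 79.63424, -21.67870
2. -86.55796, 16.53428
3. -89.63512, 25.70726
4. -48.84463, 147.67616
5. 44.09925, -121.05198

Point 1:
  φ: split at 2 digits → 79° and 38.0543′; 79 + 38.0543/60 = 79.634238
  N ⇒ keep positive
  λ: degrees = first 3 digits = 21, minutes = 40.722; 21 + 40.722/60 = 21.678700
  hemisphere W, so the sign is −
Point 2:
  Lat: degrees = first 2 digits = 86, minutes = 33.47773; 86 + 33.47773/60 = 86.557962
  hemisphere S, so the sign is −
  λ: split at 3 digits → 016° and 32.0567′; 16 + 32.0567/60 = 16.534278
  E ⇒ keep positive
Point 3:
  φ: split at 2 digits → 89° and 38.107′; 89 + 38.107/60 = 89.635117
  S → negative
  Longitude: degrees = first 3 digits = 25, minutes = 42.4356; 25 + 42.4356/60 = 25.707260
  E → positive
Point 4:
  φ: degrees = first 2 digits = 48, minutes = 50.6778; 48 + 50.6778/60 = 48.844630
  hemisphere S, so the sign is −
  λ: split at 3 digits → 147° and 40.5697′; 147 + 40.5697/60 = 147.676162
  E ⇒ keep positive
Point 5:
  Latitude: split at 2 digits → 44° and 5.9548′; 44 + 5.9548/60 = 44.099247
  N → positive
  Longitude: split at 3 digits → 121° and 3.1186′; 121 + 3.1186/60 = 121.051977
  W ⇒ negate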